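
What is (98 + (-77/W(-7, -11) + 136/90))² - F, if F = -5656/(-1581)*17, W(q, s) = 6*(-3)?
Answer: 2689611511/251100 ≈ 10711.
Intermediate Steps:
W(q, s) = -18
F = 5656/93 (F = -5656*(-1/1581)*17 = (5656/1581)*17 = 5656/93 ≈ 60.817)
(98 + (-77/W(-7, -11) + 136/90))² - F = (98 + (-77/(-18) + 136/90))² - 1*5656/93 = (98 + (-77*(-1/18) + 136*(1/90)))² - 5656/93 = (98 + (77/18 + 68/45))² - 5656/93 = (98 + 521/90)² - 5656/93 = (9341/90)² - 5656/93 = 87254281/8100 - 5656/93 = 2689611511/251100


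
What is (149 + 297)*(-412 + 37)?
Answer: -167250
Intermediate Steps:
(149 + 297)*(-412 + 37) = 446*(-375) = -167250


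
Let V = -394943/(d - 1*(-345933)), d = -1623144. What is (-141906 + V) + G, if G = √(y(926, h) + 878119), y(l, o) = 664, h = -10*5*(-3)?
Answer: -181243509223/1277211 + √878783 ≈ -1.4097e+5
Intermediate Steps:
h = 150 (h = -50*(-3) = 150)
G = √878783 (G = √(664 + 878119) = √878783 ≈ 937.43)
V = 394943/1277211 (V = -394943/(-1623144 - 1*(-345933)) = -394943/(-1623144 + 345933) = -394943/(-1277211) = -394943*(-1/1277211) = 394943/1277211 ≈ 0.30922)
(-141906 + V) + G = (-141906 + 394943/1277211) + √878783 = -181243509223/1277211 + √878783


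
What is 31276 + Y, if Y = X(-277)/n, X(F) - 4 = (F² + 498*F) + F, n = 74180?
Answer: 231999219/7418 ≈ 31275.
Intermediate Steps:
X(F) = 4 + F² + 499*F (X(F) = 4 + ((F² + 498*F) + F) = 4 + (F² + 499*F) = 4 + F² + 499*F)
Y = -6149/7418 (Y = (4 + (-277)² + 499*(-277))/74180 = (4 + 76729 - 138223)*(1/74180) = -61490*1/74180 = -6149/7418 ≈ -0.82893)
31276 + Y = 31276 - 6149/7418 = 231999219/7418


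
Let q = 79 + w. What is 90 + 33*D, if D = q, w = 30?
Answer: 3687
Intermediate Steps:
q = 109 (q = 79 + 30 = 109)
D = 109
90 + 33*D = 90 + 33*109 = 90 + 3597 = 3687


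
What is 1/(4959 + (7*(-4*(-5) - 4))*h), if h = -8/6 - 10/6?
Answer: 1/4623 ≈ 0.00021631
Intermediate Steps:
h = -3 (h = -8*⅙ - 10*⅙ = -4/3 - 5/3 = -3)
1/(4959 + (7*(-4*(-5) - 4))*h) = 1/(4959 + (7*(-4*(-5) - 4))*(-3)) = 1/(4959 + (7*(20 - 4))*(-3)) = 1/(4959 + (7*16)*(-3)) = 1/(4959 + 112*(-3)) = 1/(4959 - 336) = 1/4623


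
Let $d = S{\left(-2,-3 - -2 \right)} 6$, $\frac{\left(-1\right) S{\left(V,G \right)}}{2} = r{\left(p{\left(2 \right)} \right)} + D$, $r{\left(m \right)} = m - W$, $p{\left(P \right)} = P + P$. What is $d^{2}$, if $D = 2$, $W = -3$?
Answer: $11664$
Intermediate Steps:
$p{\left(P \right)} = 2 P$
$r{\left(m \right)} = 3 + m$ ($r{\left(m \right)} = m - -3 = m + 3 = 3 + m$)
$S{\left(V,G \right)} = -18$ ($S{\left(V,G \right)} = - 2 \left(\left(3 + 2 \cdot 2\right) + 2\right) = - 2 \left(\left(3 + 4\right) + 2\right) = - 2 \left(7 + 2\right) = \left(-2\right) 9 = -18$)
$d = -108$ ($d = \left(-18\right) 6 = -108$)
$d^{2} = \left(-108\right)^{2} = 11664$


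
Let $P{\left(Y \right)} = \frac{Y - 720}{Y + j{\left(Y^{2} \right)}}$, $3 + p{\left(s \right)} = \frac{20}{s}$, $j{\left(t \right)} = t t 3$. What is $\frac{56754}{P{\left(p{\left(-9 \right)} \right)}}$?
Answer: $- \frac{10233082520}{58743} \approx -1.742 \cdot 10^{5}$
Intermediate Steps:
$j{\left(t \right)} = 3 t^{2}$ ($j{\left(t \right)} = t^{2} \cdot 3 = 3 t^{2}$)
$p{\left(s \right)} = -3 + \frac{20}{s}$
$P{\left(Y \right)} = \frac{-720 + Y}{Y + 3 Y^{4}}$ ($P{\left(Y \right)} = \frac{Y - 720}{Y + 3 \left(Y^{2}\right)^{2}} = \frac{-720 + Y}{Y + 3 Y^{4}}$)
$\frac{56754}{P{\left(p{\left(-9 \right)} \right)}} = \frac{56754}{\frac{1}{\left(-3 + \frac{20}{-9}\right) + 3 \left(-3 + \frac{20}{-9}\right)^{4}} \left(-720 - \left(3 - \frac{20}{-9}\right)\right)} = \frac{56754}{\frac{1}{\left(-3 + 20 \left(- \frac{1}{9}\right)\right) + 3 \left(-3 + 20 \left(- \frac{1}{9}\right)\right)^{4}} \left(-720 + \left(-3 + 20 \left(- \frac{1}{9}\right)\right)\right)} = \frac{56754}{\frac{1}{\left(-3 - \frac{20}{9}\right) + 3 \left(-3 - \frac{20}{9}\right)^{4}} \left(-720 - \frac{47}{9}\right)} = \frac{56754}{\frac{1}{- \frac{47}{9} + 3 \left(- \frac{47}{9}\right)^{4}} \left(-720 - \frac{47}{9}\right)} = \frac{56754}{\frac{1}{- \frac{47}{9} + 3 \cdot \frac{4879681}{6561}} \left(- \frac{6527}{9}\right)} = \frac{56754}{\frac{1}{- \frac{47}{9} + \frac{4879681}{2187}} \left(- \frac{6527}{9}\right)} = \frac{56754}{\frac{1}{\frac{4868260}{2187}} \left(- \frac{6527}{9}\right)} = \frac{56754}{\frac{2187}{4868260} \left(- \frac{6527}{9}\right)} = \frac{56754}{- \frac{1586061}{4868260}} = 56754 \left(- \frac{4868260}{1586061}\right) = - \frac{10233082520}{58743}$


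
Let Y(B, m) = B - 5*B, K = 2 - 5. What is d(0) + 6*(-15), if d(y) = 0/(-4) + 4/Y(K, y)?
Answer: -269/3 ≈ -89.667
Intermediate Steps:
K = -3
Y(B, m) = -4*B
d(y) = 1/3 (d(y) = 0/(-4) + 4/((-4*(-3))) = 0*(-1/4) + 4/12 = 0 + 4*(1/12) = 0 + 1/3 = 1/3)
d(0) + 6*(-15) = 1/3 + 6*(-15) = 1/3 - 90 = -269/3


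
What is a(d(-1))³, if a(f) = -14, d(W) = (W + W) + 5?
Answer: -2744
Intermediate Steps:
d(W) = 5 + 2*W (d(W) = 2*W + 5 = 5 + 2*W)
a(d(-1))³ = (-14)³ = -2744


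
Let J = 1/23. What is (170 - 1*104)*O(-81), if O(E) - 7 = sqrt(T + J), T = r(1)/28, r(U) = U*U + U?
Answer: 462 + 33*sqrt(11914)/161 ≈ 484.37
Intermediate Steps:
r(U) = U + U**2 (r(U) = U**2 + U = U + U**2)
T = 1/14 (T = (1*(1 + 1))/28 = (1*2)*(1/28) = 2*(1/28) = 1/14 ≈ 0.071429)
J = 1/23 ≈ 0.043478
O(E) = 7 + sqrt(11914)/322 (O(E) = 7 + sqrt(1/14 + 1/23) = 7 + sqrt(37/322) = 7 + sqrt(11914)/322)
(170 - 1*104)*O(-81) = (170 - 1*104)*(7 + sqrt(11914)/322) = (170 - 104)*(7 + sqrt(11914)/322) = 66*(7 + sqrt(11914)/322) = 462 + 33*sqrt(11914)/161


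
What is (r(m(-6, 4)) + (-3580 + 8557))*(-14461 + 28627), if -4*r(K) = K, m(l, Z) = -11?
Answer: 141086277/2 ≈ 7.0543e+7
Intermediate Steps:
r(K) = -K/4
(r(m(-6, 4)) + (-3580 + 8557))*(-14461 + 28627) = (-¼*(-11) + (-3580 + 8557))*(-14461 + 28627) = (11/4 + 4977)*14166 = (19919/4)*14166 = 141086277/2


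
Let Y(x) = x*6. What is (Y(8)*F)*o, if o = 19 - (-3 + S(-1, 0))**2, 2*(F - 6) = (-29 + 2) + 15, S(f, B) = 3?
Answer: 0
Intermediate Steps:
Y(x) = 6*x
F = 0 (F = 6 + ((-29 + 2) + 15)/2 = 6 + (-27 + 15)/2 = 6 + (1/2)*(-12) = 6 - 6 = 0)
o = 19 (o = 19 - (-3 + 3)**2 = 19 - 1*0**2 = 19 - 1*0 = 19 + 0 = 19)
(Y(8)*F)*o = ((6*8)*0)*19 = (48*0)*19 = 0*19 = 0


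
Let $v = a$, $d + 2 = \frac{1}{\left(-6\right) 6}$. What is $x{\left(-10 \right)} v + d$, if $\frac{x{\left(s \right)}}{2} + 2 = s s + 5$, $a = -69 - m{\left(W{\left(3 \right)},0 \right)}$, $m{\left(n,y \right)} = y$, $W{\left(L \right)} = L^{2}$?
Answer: $- \frac{511777}{36} \approx -14216.0$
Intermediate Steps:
$a = -69$ ($a = -69 - 0 = -69 + 0 = -69$)
$x{\left(s \right)} = 6 + 2 s^{2}$ ($x{\left(s \right)} = -4 + 2 \left(s s + 5\right) = -4 + 2 \left(s^{2} + 5\right) = -4 + 2 \left(5 + s^{2}\right) = -4 + \left(10 + 2 s^{2}\right) = 6 + 2 s^{2}$)
$d = - \frac{73}{36}$ ($d = -2 + \frac{1}{\left(-6\right) 6} = -2 + \frac{1}{-36} = -2 - \frac{1}{36} = - \frac{73}{36} \approx -2.0278$)
$v = -69$
$x{\left(-10 \right)} v + d = \left(6 + 2 \left(-10\right)^{2}\right) \left(-69\right) - \frac{73}{36} = \left(6 + 2 \cdot 100\right) \left(-69\right) - \frac{73}{36} = \left(6 + 200\right) \left(-69\right) - \frac{73}{36} = 206 \left(-69\right) - \frac{73}{36} = -14214 - \frac{73}{36} = - \frac{511777}{36}$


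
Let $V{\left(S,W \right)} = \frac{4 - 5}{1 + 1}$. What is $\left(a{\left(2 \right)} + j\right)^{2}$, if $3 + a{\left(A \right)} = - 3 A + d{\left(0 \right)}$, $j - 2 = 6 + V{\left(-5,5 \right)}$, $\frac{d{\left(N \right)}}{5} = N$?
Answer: $\frac{9}{4} \approx 2.25$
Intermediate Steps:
$d{\left(N \right)} = 5 N$
$V{\left(S,W \right)} = - \frac{1}{2}$
$j = \frac{15}{2}$ ($j = 2 + \left(6 - \frac{1}{2}\right) = 2 + \frac{11}{2} = \frac{15}{2} \approx 7.5$)
$a{\left(A \right)} = -3 - 3 A$ ($a{\left(A \right)} = -3 + \left(- 3 A + 5 \cdot 0\right) = -3 + \left(- 3 A + 0\right) = -3 - 3 A$)
$\left(a{\left(2 \right)} + j\right)^{2} = \left(\left(-3 - 6\right) + \frac{15}{2}\right)^{2} = \left(-9 + \frac{15}{2}\right)^{2} = \left(- \frac{3}{2}\right)^{2} = \frac{9}{4}$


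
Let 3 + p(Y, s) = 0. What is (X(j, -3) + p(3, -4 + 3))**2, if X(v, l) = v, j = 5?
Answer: 4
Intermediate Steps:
p(Y, s) = -3 (p(Y, s) = -3 + 0 = -3)
(X(j, -3) + p(3, -4 + 3))**2 = (5 - 3)**2 = 2**2 = 4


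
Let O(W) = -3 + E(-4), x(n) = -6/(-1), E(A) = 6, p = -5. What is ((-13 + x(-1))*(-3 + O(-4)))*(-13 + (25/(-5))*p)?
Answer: 0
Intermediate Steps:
x(n) = 6 (x(n) = -6*(-1) = 6)
O(W) = 3 (O(W) = -3 + 6 = 3)
((-13 + x(-1))*(-3 + O(-4)))*(-13 + (25/(-5))*p) = ((-13 + 6)*(-3 + 3))*(-13 + (25/(-5))*(-5)) = (-7*0)*(-13 + (25*(-1/5))*(-5)) = 0*(-13 - 5*(-5)) = 0*(-13 + 25) = 0*12 = 0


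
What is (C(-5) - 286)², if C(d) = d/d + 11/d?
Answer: 2062096/25 ≈ 82484.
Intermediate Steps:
C(d) = 1 + 11/d
(C(-5) - 286)² = ((11 - 5)/(-5) - 286)² = (-⅕*6 - 286)² = (-6/5 - 286)² = (-1436/5)² = 2062096/25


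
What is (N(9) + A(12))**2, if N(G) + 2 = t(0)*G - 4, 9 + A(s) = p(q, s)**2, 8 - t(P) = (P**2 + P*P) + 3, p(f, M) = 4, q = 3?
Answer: 2116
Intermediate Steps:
t(P) = 5 - 2*P**2 (t(P) = 8 - ((P**2 + P*P) + 3) = 8 - ((P**2 + P**2) + 3) = 8 - (2*P**2 + 3) = 8 - (3 + 2*P**2) = 8 + (-3 - 2*P**2) = 5 - 2*P**2)
A(s) = 7 (A(s) = -9 + 4**2 = -9 + 16 = 7)
N(G) = -6 + 5*G (N(G) = -2 + ((5 - 2*0**2)*G - 4) = -2 + ((5 - 2*0)*G - 4) = -2 + ((5 + 0)*G - 4) = -2 + (5*G - 4) = -2 + (-4 + 5*G) = -6 + 5*G)
(N(9) + A(12))**2 = ((-6 + 5*9) + 7)**2 = ((-6 + 45) + 7)**2 = (39 + 7)**2 = 46**2 = 2116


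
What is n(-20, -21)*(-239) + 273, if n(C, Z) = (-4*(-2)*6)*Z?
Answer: 241185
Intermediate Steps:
n(C, Z) = 48*Z (n(C, Z) = (8*6)*Z = 48*Z)
n(-20, -21)*(-239) + 273 = (48*(-21))*(-239) + 273 = -1008*(-239) + 273 = 240912 + 273 = 241185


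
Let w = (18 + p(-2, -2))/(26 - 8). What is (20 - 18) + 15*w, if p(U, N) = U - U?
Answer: 17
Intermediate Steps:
p(U, N) = 0
w = 1 (w = (18 + 0)/(26 - 8) = 18/18 = 18*(1/18) = 1)
(20 - 18) + 15*w = (20 - 18) + 15*1 = 2 + 15 = 17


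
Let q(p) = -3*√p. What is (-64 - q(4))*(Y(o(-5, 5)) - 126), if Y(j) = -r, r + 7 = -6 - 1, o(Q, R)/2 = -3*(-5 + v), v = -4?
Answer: 6496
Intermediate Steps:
o(Q, R) = 54 (o(Q, R) = 2*(-3*(-5 - 4)) = 2*(-3*(-9)) = 2*27 = 54)
r = -14 (r = -7 + (-6 - 1) = -7 - 7 = -14)
Y(j) = 14 (Y(j) = -1*(-14) = 14)
(-64 - q(4))*(Y(o(-5, 5)) - 126) = (-64 - (-3)*√4)*(14 - 126) = (-64 - (-3)*2)*(-112) = (-64 - 1*(-6))*(-112) = (-64 + 6)*(-112) = -58*(-112) = 6496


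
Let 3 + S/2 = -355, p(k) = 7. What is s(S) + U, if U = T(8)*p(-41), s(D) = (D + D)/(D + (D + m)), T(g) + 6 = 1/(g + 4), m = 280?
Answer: -5785/144 ≈ -40.174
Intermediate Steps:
T(g) = -6 + 1/(4 + g) (T(g) = -6 + 1/(g + 4) = -6 + 1/(4 + g))
S = -716 (S = -6 + 2*(-355) = -6 - 710 = -716)
s(D) = 2*D/(280 + 2*D) (s(D) = (D + D)/(D + (D + 280)) = (2*D)/(D + (280 + D)) = (2*D)/(280 + 2*D) = 2*D/(280 + 2*D))
U = -497/12 (U = ((-23 - 6*8)/(4 + 8))*7 = ((-23 - 48)/12)*7 = ((1/12)*(-71))*7 = -71/12*7 = -497/12 ≈ -41.417)
s(S) + U = -716/(140 - 716) - 497/12 = -716/(-576) - 497/12 = -716*(-1/576) - 497/12 = 179/144 - 497/12 = -5785/144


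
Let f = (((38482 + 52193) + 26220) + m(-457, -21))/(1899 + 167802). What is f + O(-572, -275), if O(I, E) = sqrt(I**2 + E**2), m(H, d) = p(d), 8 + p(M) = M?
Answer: 116866/169701 + 11*sqrt(3329) ≈ 635.36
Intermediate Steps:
p(M) = -8 + M
m(H, d) = -8 + d
f = 116866/169701 (f = (((38482 + 52193) + 26220) + (-8 - 21))/(1899 + 167802) = ((90675 + 26220) - 29)/169701 = (116895 - 29)*(1/169701) = 116866*(1/169701) = 116866/169701 ≈ 0.68866)
O(I, E) = sqrt(E**2 + I**2)
f + O(-572, -275) = 116866/169701 + sqrt((-275)**2 + (-572)**2) = 116866/169701 + sqrt(75625 + 327184) = 116866/169701 + sqrt(402809) = 116866/169701 + 11*sqrt(3329)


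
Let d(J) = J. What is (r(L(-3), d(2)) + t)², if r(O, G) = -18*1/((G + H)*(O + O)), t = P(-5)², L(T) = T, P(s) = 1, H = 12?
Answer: 289/196 ≈ 1.4745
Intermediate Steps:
t = 1 (t = 1² = 1)
r(O, G) = -9/(O*(12 + G)) (r(O, G) = -18*1/((G + 12)*(O + O)) = -18*1/(2*O*(12 + G)) = -9/(O*(12 + G)))
(r(L(-3), d(2)) + t)² = (-9/(-3*(12 + 2)) + 1)² = (-9*(-⅓)/14 + 1)² = (-9*(-⅓)*1/14 + 1)² = (3/14 + 1)² = (17/14)² = 289/196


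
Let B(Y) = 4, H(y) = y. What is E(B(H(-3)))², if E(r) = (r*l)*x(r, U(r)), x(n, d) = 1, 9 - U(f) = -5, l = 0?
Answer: 0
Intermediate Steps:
U(f) = 14 (U(f) = 9 - 1*(-5) = 9 + 5 = 14)
E(r) = 0 (E(r) = (r*0)*1 = 0*1 = 0)
E(B(H(-3)))² = 0² = 0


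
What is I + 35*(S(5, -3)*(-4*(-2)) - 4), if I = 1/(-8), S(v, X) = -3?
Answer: -7841/8 ≈ -980.13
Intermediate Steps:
I = -⅛ ≈ -0.12500
I + 35*(S(5, -3)*(-4*(-2)) - 4) = -⅛ + 35*(-(-12)*(-2) - 4) = -⅛ + 35*(-3*8 - 4) = -⅛ + 35*(-24 - 4) = -⅛ + 35*(-28) = -⅛ - 980 = -7841/8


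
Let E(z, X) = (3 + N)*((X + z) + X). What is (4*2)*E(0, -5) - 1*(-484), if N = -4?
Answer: 564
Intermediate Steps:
E(z, X) = -z - 2*X (E(z, X) = (3 - 4)*((X + z) + X) = -(z + 2*X) = -z - 2*X)
(4*2)*E(0, -5) - 1*(-484) = (4*2)*(-1*0 - 2*(-5)) - 1*(-484) = 8*(0 + 10) + 484 = 8*10 + 484 = 80 + 484 = 564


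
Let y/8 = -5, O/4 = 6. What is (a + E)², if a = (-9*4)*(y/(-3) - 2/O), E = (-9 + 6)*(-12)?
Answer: 194481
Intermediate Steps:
O = 24 (O = 4*6 = 24)
y = -40 (y = 8*(-5) = -40)
E = 36 (E = -3*(-12) = 36)
a = -477 (a = (-9*4)*(-40/(-3) - 2/24) = -36*(-40*(-⅓) - 2*1/24) = -36*(40/3 - 1/12) = -36*53/4 = -477)
(a + E)² = (-477 + 36)² = (-441)² = 194481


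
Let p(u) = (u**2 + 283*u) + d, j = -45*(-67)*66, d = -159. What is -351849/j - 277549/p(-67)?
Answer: 5564619199/323491410 ≈ 17.202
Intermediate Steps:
j = 198990 (j = 3015*66 = 198990)
p(u) = -159 + u**2 + 283*u (p(u) = (u**2 + 283*u) - 159 = -159 + u**2 + 283*u)
-351849/j - 277549/p(-67) = -351849/198990 - 277549/(-159 + (-67)**2 + 283*(-67)) = -351849*1/198990 - 277549/(-159 + 4489 - 18961) = -117283/66330 - 277549/(-14631) = -117283/66330 - 277549*(-1/14631) = -117283/66330 + 277549/14631 = 5564619199/323491410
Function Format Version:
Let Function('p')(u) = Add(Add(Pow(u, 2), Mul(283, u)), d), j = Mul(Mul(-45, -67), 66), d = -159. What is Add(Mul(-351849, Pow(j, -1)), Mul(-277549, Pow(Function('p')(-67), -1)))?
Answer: Rational(5564619199, 323491410) ≈ 17.202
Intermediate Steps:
j = 198990 (j = Mul(3015, 66) = 198990)
Function('p')(u) = Add(-159, Pow(u, 2), Mul(283, u)) (Function('p')(u) = Add(Add(Pow(u, 2), Mul(283, u)), -159) = Add(-159, Pow(u, 2), Mul(283, u)))
Add(Mul(-351849, Pow(j, -1)), Mul(-277549, Pow(Function('p')(-67), -1))) = Add(Mul(-351849, Pow(198990, -1)), Mul(-277549, Pow(Add(-159, Pow(-67, 2), Mul(283, -67)), -1))) = Add(Mul(-351849, Rational(1, 198990)), Mul(-277549, Pow(Add(-159, 4489, -18961), -1))) = Add(Rational(-117283, 66330), Mul(-277549, Pow(-14631, -1))) = Add(Rational(-117283, 66330), Mul(-277549, Rational(-1, 14631))) = Add(Rational(-117283, 66330), Rational(277549, 14631)) = Rational(5564619199, 323491410)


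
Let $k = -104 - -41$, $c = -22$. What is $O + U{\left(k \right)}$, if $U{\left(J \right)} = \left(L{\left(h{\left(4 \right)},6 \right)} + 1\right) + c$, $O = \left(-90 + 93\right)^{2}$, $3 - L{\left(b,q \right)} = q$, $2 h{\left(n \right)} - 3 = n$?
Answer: $-15$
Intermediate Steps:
$h{\left(n \right)} = \frac{3}{2} + \frac{n}{2}$
$L{\left(b,q \right)} = 3 - q$
$O = 9$ ($O = 3^{2} = 9$)
$k = -63$ ($k = -104 + 41 = -63$)
$U{\left(J \right)} = -24$ ($U{\left(J \right)} = \left(\left(3 - 6\right) + 1\right) - 22 = \left(-3 + 1\right) - 22 = -2 - 22 = -24$)
$O + U{\left(k \right)} = 9 - 24 = -15$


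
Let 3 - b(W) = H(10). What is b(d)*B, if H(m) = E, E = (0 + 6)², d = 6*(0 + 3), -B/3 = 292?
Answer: 28908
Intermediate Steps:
B = -876 (B = -3*292 = -876)
d = 18 (d = 6*3 = 18)
E = 36 (E = 6² = 36)
H(m) = 36
b(W) = -33 (b(W) = 3 - 1*36 = 3 - 36 = -33)
b(d)*B = -33*(-876) = 28908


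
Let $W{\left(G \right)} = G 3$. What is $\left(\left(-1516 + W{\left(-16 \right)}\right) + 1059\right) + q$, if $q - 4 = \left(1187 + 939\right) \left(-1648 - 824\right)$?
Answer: $-5255973$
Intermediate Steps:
$W{\left(G \right)} = 3 G$
$q = -5255468$ ($q = 4 + \left(1187 + 939\right) \left(-1648 - 824\right) = 4 + 2126 \left(-2472\right) = 4 - 5255472 = -5255468$)
$\left(\left(-1516 + W{\left(-16 \right)}\right) + 1059\right) + q = \left(\left(-1516 + 3 \left(-16\right)\right) + 1059\right) - 5255468 = \left(\left(-1516 - 48\right) + 1059\right) - 5255468 = \left(-1564 + 1059\right) - 5255468 = -505 - 5255468 = -5255973$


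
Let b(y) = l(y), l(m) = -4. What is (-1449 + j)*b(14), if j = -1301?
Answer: 11000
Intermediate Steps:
b(y) = -4
(-1449 + j)*b(14) = (-1449 - 1301)*(-4) = -2750*(-4) = 11000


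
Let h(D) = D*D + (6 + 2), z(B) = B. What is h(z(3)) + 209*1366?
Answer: 285511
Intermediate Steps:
h(D) = 8 + D**2 (h(D) = D**2 + 8 = 8 + D**2)
h(z(3)) + 209*1366 = (8 + 3**2) + 209*1366 = (8 + 9) + 285494 = 17 + 285494 = 285511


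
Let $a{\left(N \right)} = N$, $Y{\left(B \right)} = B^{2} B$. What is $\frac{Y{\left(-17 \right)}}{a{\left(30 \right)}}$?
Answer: $- \frac{4913}{30} \approx -163.77$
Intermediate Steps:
$Y{\left(B \right)} = B^{3}$
$\frac{Y{\left(-17 \right)}}{a{\left(30 \right)}} = \frac{\left(-17\right)^{3}}{30} = \left(-4913\right) \frac{1}{30} = - \frac{4913}{30}$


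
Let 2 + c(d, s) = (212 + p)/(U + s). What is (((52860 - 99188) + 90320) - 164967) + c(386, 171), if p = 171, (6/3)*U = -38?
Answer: -18388121/152 ≈ -1.2097e+5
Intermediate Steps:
U = -19 (U = (½)*(-38) = -19)
c(d, s) = -2 + 383/(-19 + s) (c(d, s) = -2 + (212 + 171)/(-19 + s) = -2 + 383/(-19 + s))
(((52860 - 99188) + 90320) - 164967) + c(386, 171) = (((52860 - 99188) + 90320) - 164967) + (421 - 2*171)/(-19 + 171) = ((-46328 + 90320) - 164967) + (421 - 342)/152 = (43992 - 164967) + (1/152)*79 = -120975 + 79/152 = -18388121/152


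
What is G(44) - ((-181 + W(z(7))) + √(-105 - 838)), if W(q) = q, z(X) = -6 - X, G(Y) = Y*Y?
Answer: 2130 - I*√943 ≈ 2130.0 - 30.708*I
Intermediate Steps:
G(Y) = Y²
G(44) - ((-181 + W(z(7))) + √(-105 - 838)) = 44² - ((-181 + (-6 - 1*7)) + √(-105 - 838)) = 1936 - ((-181 + (-6 - 7)) + √(-943)) = 1936 - ((-181 - 13) + I*√943) = 1936 - (-194 + I*√943) = 1936 + (194 - I*√943) = 2130 - I*√943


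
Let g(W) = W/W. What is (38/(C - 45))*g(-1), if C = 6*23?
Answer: 38/93 ≈ 0.40860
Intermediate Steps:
C = 138
g(W) = 1
(38/(C - 45))*g(-1) = (38/(138 - 45))*1 = (38/93)*1 = 38/93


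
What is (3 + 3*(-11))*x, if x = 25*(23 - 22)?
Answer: -750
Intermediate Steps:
x = 25 (x = 25*1 = 25)
(3 + 3*(-11))*x = (3 + 3*(-11))*25 = (3 - 33)*25 = -30*25 = -750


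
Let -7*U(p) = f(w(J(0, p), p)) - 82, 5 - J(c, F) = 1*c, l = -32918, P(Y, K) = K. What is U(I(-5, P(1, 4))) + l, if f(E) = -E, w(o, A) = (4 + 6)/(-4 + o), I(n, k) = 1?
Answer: -230334/7 ≈ -32905.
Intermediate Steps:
J(c, F) = 5 - c
w(o, A) = 10/(-4 + o)
U(p) = 92/7 (U(p) = -(-10/(-4 + (5 - 1*0)) - 82)/7 = -(-10/(-4 + (5 + 0)) - 82)/7 = -(-10/(-4 + 5) - 82)/7 = -(-10/1 - 82)/7 = -(-10 - 82)/7 = -⅐*(-92) = 92/7)
U(I(-5, P(1, 4))) + l = 92/7 - 32918 = -230334/7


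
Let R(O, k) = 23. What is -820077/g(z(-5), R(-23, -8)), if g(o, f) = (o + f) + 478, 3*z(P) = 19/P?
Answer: -12301155/7496 ≈ -1641.0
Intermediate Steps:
z(P) = 19/(3*P) (z(P) = (19/P)/3 = 19/(3*P))
g(o, f) = 478 + f + o (g(o, f) = (f + o) + 478 = 478 + f + o)
-820077/g(z(-5), R(-23, -8)) = -820077/(478 + 23 + (19/3)/(-5)) = -820077/(478 + 23 + (19/3)*(-⅕)) = -820077/(478 + 23 - 19/15) = -820077/7496/15 = -820077*15/7496 = -12301155/7496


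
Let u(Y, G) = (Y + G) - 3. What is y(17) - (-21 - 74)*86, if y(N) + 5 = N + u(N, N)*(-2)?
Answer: 8120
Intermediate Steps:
u(Y, G) = -3 + G + Y (u(Y, G) = (G + Y) - 3 = -3 + G + Y)
y(N) = 1 - 3*N (y(N) = -5 + (N + (-3 + N + N)*(-2)) = -5 + (N + (-3 + 2*N)*(-2)) = -5 + (N + (6 - 4*N)) = -5 + (6 - 3*N) = 1 - 3*N)
y(17) - (-21 - 74)*86 = (1 - 3*17) - (-21 - 74)*86 = (1 - 51) - (-95)*86 = -50 - 1*(-8170) = -50 + 8170 = 8120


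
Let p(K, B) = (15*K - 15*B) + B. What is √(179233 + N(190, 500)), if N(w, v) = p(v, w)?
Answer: √184073 ≈ 429.04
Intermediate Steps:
p(K, B) = -14*B + 15*K (p(K, B) = (-15*B + 15*K) + B = -14*B + 15*K)
N(w, v) = -14*w + 15*v
√(179233 + N(190, 500)) = √(179233 + (-14*190 + 15*500)) = √(179233 + (-2660 + 7500)) = √(179233 + 4840) = √184073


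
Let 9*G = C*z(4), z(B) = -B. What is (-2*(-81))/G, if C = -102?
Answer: 243/68 ≈ 3.5735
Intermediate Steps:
G = 136/3 (G = (-(-102)*4)/9 = (-102*(-4))/9 = (1/9)*408 = 136/3 ≈ 45.333)
(-2*(-81))/G = (-2*(-81))/(136/3) = 162*(3/136) = 243/68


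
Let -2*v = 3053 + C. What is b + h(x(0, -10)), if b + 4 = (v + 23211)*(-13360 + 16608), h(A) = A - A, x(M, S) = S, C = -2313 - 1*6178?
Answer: 84220636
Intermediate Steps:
C = -8491 (C = -2313 - 6178 = -8491)
v = 2719 (v = -(3053 - 8491)/2 = -1/2*(-5438) = 2719)
h(A) = 0
b = 84220636 (b = -4 + (2719 + 23211)*(-13360 + 16608) = -4 + 25930*3248 = -4 + 84220640 = 84220636)
b + h(x(0, -10)) = 84220636 + 0 = 84220636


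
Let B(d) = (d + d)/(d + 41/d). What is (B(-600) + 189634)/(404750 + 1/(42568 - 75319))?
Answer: 2236131347788494/4772691704297209 ≈ 0.46853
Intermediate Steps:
B(d) = 2*d/(d + 41/d) (B(d) = (2*d)/(d + 41/d) = 2*d/(d + 41/d))
(B(-600) + 189634)/(404750 + 1/(42568 - 75319)) = (2*(-600)²/(41 + (-600)²) + 189634)/(404750 + 1/(42568 - 75319)) = (2*360000/(41 + 360000) + 189634)/(404750 + 1/(-32751)) = (2*360000/360041 + 189634)/(404750 - 1/32751) = (2*360000*(1/360041) + 189634)/(13255967249/32751) = (720000/360041 + 189634)*(32751/13255967249) = (68276734994/360041)*(32751/13255967249) = 2236131347788494/4772691704297209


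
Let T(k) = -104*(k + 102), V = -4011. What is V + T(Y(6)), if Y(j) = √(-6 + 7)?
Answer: -14723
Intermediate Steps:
Y(j) = 1 (Y(j) = √1 = 1)
T(k) = -10608 - 104*k (T(k) = -104*(102 + k) = -10608 - 104*k)
V + T(Y(6)) = -4011 + (-10608 - 104*1) = -4011 + (-10608 - 104) = -4011 - 10712 = -14723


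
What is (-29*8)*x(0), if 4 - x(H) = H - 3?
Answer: -1624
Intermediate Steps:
x(H) = 7 - H (x(H) = 4 - (H - 3) = 4 - (-3 + H) = 4 + (3 - H) = 7 - H)
(-29*8)*x(0) = (-29*8)*(7 - 1*0) = -232*(7 + 0) = -232*7 = -1624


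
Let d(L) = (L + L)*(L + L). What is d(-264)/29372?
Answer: 69696/7343 ≈ 9.4915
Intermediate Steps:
d(L) = 4*L**2 (d(L) = (2*L)*(2*L) = 4*L**2)
d(-264)/29372 = (4*(-264)**2)/29372 = (4*69696)*(1/29372) = 278784*(1/29372) = 69696/7343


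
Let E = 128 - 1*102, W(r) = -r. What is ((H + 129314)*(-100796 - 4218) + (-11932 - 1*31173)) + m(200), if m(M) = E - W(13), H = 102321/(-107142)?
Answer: -34641873814955/2551 ≈ -1.3580e+10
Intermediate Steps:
H = -34107/35714 (H = 102321*(-1/107142) = -34107/35714 ≈ -0.95500)
E = 26 (E = 128 - 102 = 26)
m(M) = 39 (m(M) = 26 - (-1)*13 = 26 - 1*(-13) = 26 + 13 = 39)
((H + 129314)*(-100796 - 4218) + (-11932 - 1*31173)) + m(200) = ((-34107/35714 + 129314)*(-100796 - 4218) + (-11932 - 1*31173)) + 39 = ((4618286089/35714)*(-105014) + (-11932 - 31173)) + 39 = (-34641763953589/2551 - 43105) + 39 = -34641873914444/2551 + 39 = -34641873814955/2551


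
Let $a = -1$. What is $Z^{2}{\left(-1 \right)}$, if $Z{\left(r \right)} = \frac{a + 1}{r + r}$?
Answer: $0$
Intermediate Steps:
$Z{\left(r \right)} = 0$ ($Z{\left(r \right)} = \frac{-1 + 1}{r + r} = \frac{0}{2 r} = 0 \frac{1}{2 r} = 0$)
$Z^{2}{\left(-1 \right)} = 0^{2} = 0$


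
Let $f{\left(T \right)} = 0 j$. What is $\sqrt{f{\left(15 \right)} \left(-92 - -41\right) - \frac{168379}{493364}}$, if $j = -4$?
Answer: $\frac{i \sqrt{20768034239}}{246682} \approx 0.5842 i$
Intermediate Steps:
$f{\left(T \right)} = 0$ ($f{\left(T \right)} = 0 \left(-4\right) = 0$)
$\sqrt{f{\left(15 \right)} \left(-92 - -41\right) - \frac{168379}{493364}} = \sqrt{0 \left(-92 - -41\right) - \frac{168379}{493364}} = \sqrt{0 \left(-92 + 41\right) - \frac{168379}{493364}} = \sqrt{0 \left(-51\right) - \frac{168379}{493364}} = \sqrt{0 - \frac{168379}{493364}} = \sqrt{- \frac{168379}{493364}} = \frac{i \sqrt{20768034239}}{246682}$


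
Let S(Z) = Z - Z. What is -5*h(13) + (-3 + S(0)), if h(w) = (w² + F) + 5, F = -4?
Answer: -853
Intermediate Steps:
S(Z) = 0
h(w) = 1 + w² (h(w) = (w² - 4) + 5 = (-4 + w²) + 5 = 1 + w²)
-5*h(13) + (-3 + S(0)) = -5*(1 + 13²) + (-3 + 0) = -5*(1 + 169) - 3 = -5*170 - 3 = -850 - 3 = -853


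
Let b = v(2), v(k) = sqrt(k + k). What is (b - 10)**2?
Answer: 64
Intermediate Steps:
v(k) = sqrt(2)*sqrt(k) (v(k) = sqrt(2*k) = sqrt(2)*sqrt(k))
b = 2 (b = sqrt(2)*sqrt(2) = 2)
(b - 10)**2 = (2 - 10)**2 = (-8)**2 = 64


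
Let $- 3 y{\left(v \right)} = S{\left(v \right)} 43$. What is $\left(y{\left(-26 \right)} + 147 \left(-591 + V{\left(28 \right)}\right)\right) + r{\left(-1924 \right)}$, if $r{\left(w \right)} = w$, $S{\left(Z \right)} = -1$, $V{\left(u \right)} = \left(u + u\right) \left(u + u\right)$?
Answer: $\frac{1116616}{3} \approx 3.7221 \cdot 10^{5}$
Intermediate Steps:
$V{\left(u \right)} = 4 u^{2}$ ($V{\left(u \right)} = 2 u 2 u = 4 u^{2}$)
$y{\left(v \right)} = \frac{43}{3}$ ($y{\left(v \right)} = - \frac{\left(-1\right) 43}{3} = \left(- \frac{1}{3}\right) \left(-43\right) = \frac{43}{3}$)
$\left(y{\left(-26 \right)} + 147 \left(-591 + V{\left(28 \right)}\right)\right) + r{\left(-1924 \right)} = \left(\frac{43}{3} + 147 \left(-591 + 4 \cdot 28^{2}\right)\right) - 1924 = \left(\frac{43}{3} + 147 \left(-591 + 4 \cdot 784\right)\right) - 1924 = \left(\frac{43}{3} + 147 \left(-591 + 3136\right)\right) - 1924 = \left(\frac{43}{3} + 147 \cdot 2545\right) - 1924 = \left(\frac{43}{3} + 374115\right) - 1924 = \frac{1122388}{3} - 1924 = \frac{1116616}{3}$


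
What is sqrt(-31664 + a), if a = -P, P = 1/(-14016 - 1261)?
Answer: I*sqrt(7389957371779)/15277 ≈ 177.94*I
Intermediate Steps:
P = -1/15277 (P = 1/(-15277) = -1/15277 ≈ -6.5458e-5)
a = 1/15277 (a = -1*(-1/15277) = 1/15277 ≈ 6.5458e-5)
sqrt(-31664 + a) = sqrt(-31664 + 1/15277) = sqrt(-483730927/15277) = I*sqrt(7389957371779)/15277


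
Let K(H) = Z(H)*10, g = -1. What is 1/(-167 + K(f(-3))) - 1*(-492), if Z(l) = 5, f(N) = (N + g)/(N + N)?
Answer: 57563/117 ≈ 491.99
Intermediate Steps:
f(N) = (-1 + N)/(2*N) (f(N) = (N - 1)/(N + N) = (-1 + N)/((2*N)) = (-1 + N)*(1/(2*N)) = (-1 + N)/(2*N))
K(H) = 50 (K(H) = 5*10 = 50)
1/(-167 + K(f(-3))) - 1*(-492) = 1/(-167 + 50) - 1*(-492) = 1/(-117) + 492 = -1/117 + 492 = 57563/117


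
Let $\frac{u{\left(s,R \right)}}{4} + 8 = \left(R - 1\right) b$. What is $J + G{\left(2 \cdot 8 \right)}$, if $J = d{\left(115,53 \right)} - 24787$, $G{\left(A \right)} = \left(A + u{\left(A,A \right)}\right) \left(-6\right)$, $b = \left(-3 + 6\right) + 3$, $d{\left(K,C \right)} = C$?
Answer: $-26798$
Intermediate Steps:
$b = 6$ ($b = 3 + 3 = 6$)
$u{\left(s,R \right)} = -56 + 24 R$ ($u{\left(s,R \right)} = -32 + 4 \left(R - 1\right) 6 = -32 + 4 \left(-1 + R\right) 6 = -32 + 4 \left(-6 + 6 R\right) = -32 + \left(-24 + 24 R\right) = -56 + 24 R$)
$G{\left(A \right)} = 336 - 150 A$ ($G{\left(A \right)} = \left(A + \left(-56 + 24 A\right)\right) \left(-6\right) = \left(-56 + 25 A\right) \left(-6\right) = 336 - 150 A$)
$J = -24734$ ($J = 53 - 24787 = -24734$)
$J + G{\left(2 \cdot 8 \right)} = -24734 + \left(336 - 150 \cdot 2 \cdot 8\right) = -24734 + \left(336 - 2400\right) = -24734 - 2064 = -26798$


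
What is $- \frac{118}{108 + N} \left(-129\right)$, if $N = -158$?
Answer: $- \frac{7611}{25} \approx -304.44$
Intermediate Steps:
$- \frac{118}{108 + N} \left(-129\right) = - \frac{118}{108 - 158} \left(-129\right) = - \frac{118}{-50} \left(-129\right) = \left(-118\right) \left(- \frac{1}{50}\right) \left(-129\right) = \frac{59}{25} \left(-129\right) = - \frac{7611}{25}$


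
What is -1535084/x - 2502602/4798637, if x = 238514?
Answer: -3981608246968/572271052709 ≈ -6.9576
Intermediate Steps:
-1535084/x - 2502602/4798637 = -1535084/238514 - 2502602/4798637 = -1535084*1/238514 - 2502602*1/4798637 = -767542/119257 - 2502602/4798637 = -3981608246968/572271052709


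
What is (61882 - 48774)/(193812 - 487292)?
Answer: -113/2530 ≈ -0.044664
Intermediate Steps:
(61882 - 48774)/(193812 - 487292) = 13108/(-293480) = 13108*(-1/293480) = -113/2530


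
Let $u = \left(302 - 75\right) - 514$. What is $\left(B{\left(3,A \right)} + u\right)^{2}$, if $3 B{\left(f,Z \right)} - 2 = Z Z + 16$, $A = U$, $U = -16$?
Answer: $\frac{344569}{9} \approx 38285.0$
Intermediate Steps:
$A = -16$
$B{\left(f,Z \right)} = 6 + \frac{Z^{2}}{3}$ ($B{\left(f,Z \right)} = \frac{2}{3} + \frac{Z Z + 16}{3} = \frac{2}{3} + \frac{Z^{2} + 16}{3} = \frac{2}{3} + \frac{16 + Z^{2}}{3} = \frac{2}{3} + \left(\frac{16}{3} + \frac{Z^{2}}{3}\right) = 6 + \frac{Z^{2}}{3}$)
$u = -287$ ($u = 227 - 514 = -287$)
$\left(B{\left(3,A \right)} + u\right)^{2} = \left(\left(6 + \frac{\left(-16\right)^{2}}{3}\right) - 287\right)^{2} = \left(\left(6 + \frac{1}{3} \cdot 256\right) - 287\right)^{2} = \left(\left(6 + \frac{256}{3}\right) - 287\right)^{2} = \left(\frac{274}{3} - 287\right)^{2} = \left(- \frac{587}{3}\right)^{2} = \frac{344569}{9}$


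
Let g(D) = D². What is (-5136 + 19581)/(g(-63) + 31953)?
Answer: 4815/11974 ≈ 0.40212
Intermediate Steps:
(-5136 + 19581)/(g(-63) + 31953) = (-5136 + 19581)/((-63)² + 31953) = 14445/(3969 + 31953) = 14445/35922 = 14445*(1/35922) = 4815/11974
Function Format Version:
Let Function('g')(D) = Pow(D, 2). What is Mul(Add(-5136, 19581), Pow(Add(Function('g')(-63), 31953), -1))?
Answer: Rational(4815, 11974) ≈ 0.40212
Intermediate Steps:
Mul(Add(-5136, 19581), Pow(Add(Function('g')(-63), 31953), -1)) = Mul(Add(-5136, 19581), Pow(Add(Pow(-63, 2), 31953), -1)) = Mul(14445, Pow(Add(3969, 31953), -1)) = Mul(14445, Pow(35922, -1)) = Mul(14445, Rational(1, 35922)) = Rational(4815, 11974)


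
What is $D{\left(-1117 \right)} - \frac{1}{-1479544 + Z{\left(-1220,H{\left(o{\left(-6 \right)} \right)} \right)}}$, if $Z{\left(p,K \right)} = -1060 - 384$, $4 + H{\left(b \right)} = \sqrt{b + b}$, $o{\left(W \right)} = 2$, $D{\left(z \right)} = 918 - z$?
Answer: $\frac{3013810581}{1480988} \approx 2035.0$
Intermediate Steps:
$H{\left(b \right)} = -4 + \sqrt{2} \sqrt{b}$ ($H{\left(b \right)} = -4 + \sqrt{b + b} = -4 + \sqrt{2 b} = -4 + \sqrt{2} \sqrt{b}$)
$Z{\left(p,K \right)} = -1444$
$D{\left(-1117 \right)} - \frac{1}{-1479544 + Z{\left(-1220,H{\left(o{\left(-6 \right)} \right)} \right)}} = \left(918 - -1117\right) - \frac{1}{-1479544 - 1444} = \left(918 + 1117\right) - \frac{1}{-1480988} = 2035 - - \frac{1}{1480988} = 2035 + \frac{1}{1480988} = \frac{3013810581}{1480988}$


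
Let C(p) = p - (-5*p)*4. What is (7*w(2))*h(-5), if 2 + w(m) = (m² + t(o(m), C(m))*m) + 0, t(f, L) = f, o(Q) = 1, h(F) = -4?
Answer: -112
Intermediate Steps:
C(p) = 21*p (C(p) = p - (-20)*p = p + 20*p = 21*p)
w(m) = -2 + m + m² (w(m) = -2 + ((m² + 1*m) + 0) = -2 + ((m² + m) + 0) = -2 + ((m + m²) + 0) = -2 + (m + m²) = -2 + m + m²)
(7*w(2))*h(-5) = (7*(-2 + 2 + 2²))*(-4) = (7*(-2 + 2 + 4))*(-4) = (7*4)*(-4) = 28*(-4) = -112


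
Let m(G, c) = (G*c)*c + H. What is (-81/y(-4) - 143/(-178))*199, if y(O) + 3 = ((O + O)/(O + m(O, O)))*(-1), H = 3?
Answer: 192273601/36134 ≈ 5321.1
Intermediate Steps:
m(G, c) = 3 + G*c² (m(G, c) = (G*c)*c + 3 = G*c² + 3 = 3 + G*c²)
y(O) = -3 - 2*O/(3 + O + O³) (y(O) = -3 + ((O + O)/(O + (3 + O*O²)))*(-1) = -3 + ((2*O)/(O + (3 + O³)))*(-1) = -3 + ((2*O)/(3 + O + O³))*(-1) = -3 + (2*O/(3 + O + O³))*(-1) = -3 - 2*O/(3 + O + O³))
(-81/y(-4) - 143/(-178))*199 = (-81*(3 - 4 + (-4)³)/(-9 - 5*(-4) - 3*(-4)³) - 143/(-178))*199 = (-81*(3 - 4 - 64)/(-9 + 20 - 3*(-64)) - 143*(-1/178))*199 = (-81*(-65/(-9 + 20 + 192)) + 143/178)*199 = (-81/((-1/65*203)) + 143/178)*199 = (-81/(-203/65) + 143/178)*199 = (-81*(-65/203) + 143/178)*199 = (5265/203 + 143/178)*199 = (966199/36134)*199 = 192273601/36134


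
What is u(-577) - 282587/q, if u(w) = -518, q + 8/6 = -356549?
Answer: -553231457/1069651 ≈ -517.21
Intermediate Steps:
q = -1069651/3 (q = -4/3 - 356549 = -1069651/3 ≈ -3.5655e+5)
u(-577) - 282587/q = -518 - 282587/(-1069651/3) = -518 - 282587*(-3)/1069651 = -518 - 1*(-847761/1069651) = -518 + 847761/1069651 = -553231457/1069651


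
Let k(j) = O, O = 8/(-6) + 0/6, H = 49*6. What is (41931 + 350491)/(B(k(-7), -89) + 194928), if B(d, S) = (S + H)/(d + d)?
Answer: 3139376/1558809 ≈ 2.0140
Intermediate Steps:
H = 294
O = -4/3 (O = 8*(-⅙) + 0*(⅙) = -4/3 + 0 = -4/3 ≈ -1.3333)
k(j) = -4/3
B(d, S) = (294 + S)/(2*d) (B(d, S) = (S + 294)/(d + d) = (294 + S)/((2*d)) = (294 + S)*(1/(2*d)) = (294 + S)/(2*d))
(41931 + 350491)/(B(k(-7), -89) + 194928) = (41931 + 350491)/((294 - 89)/(2*(-4/3)) + 194928) = 392422/((½)*(-¾)*205 + 194928) = 392422/(-615/8 + 194928) = 392422/(1558809/8) = 392422*(8/1558809) = 3139376/1558809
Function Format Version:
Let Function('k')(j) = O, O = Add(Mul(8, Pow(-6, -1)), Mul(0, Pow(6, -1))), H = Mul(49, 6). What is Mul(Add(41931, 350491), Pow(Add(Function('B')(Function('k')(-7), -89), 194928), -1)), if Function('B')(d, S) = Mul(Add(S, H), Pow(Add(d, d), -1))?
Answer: Rational(3139376, 1558809) ≈ 2.0140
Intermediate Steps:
H = 294
O = Rational(-4, 3) (O = Add(Mul(8, Rational(-1, 6)), Mul(0, Rational(1, 6))) = Add(Rational(-4, 3), 0) = Rational(-4, 3) ≈ -1.3333)
Function('k')(j) = Rational(-4, 3)
Function('B')(d, S) = Mul(Rational(1, 2), Pow(d, -1), Add(294, S)) (Function('B')(d, S) = Mul(Add(S, 294), Pow(Add(d, d), -1)) = Mul(Add(294, S), Pow(Mul(2, d), -1)) = Mul(Add(294, S), Mul(Rational(1, 2), Pow(d, -1))) = Mul(Rational(1, 2), Pow(d, -1), Add(294, S)))
Mul(Add(41931, 350491), Pow(Add(Function('B')(Function('k')(-7), -89), 194928), -1)) = Mul(Add(41931, 350491), Pow(Add(Mul(Rational(1, 2), Pow(Rational(-4, 3), -1), Add(294, -89)), 194928), -1)) = Mul(392422, Pow(Add(Mul(Rational(1, 2), Rational(-3, 4), 205), 194928), -1)) = Mul(392422, Pow(Add(Rational(-615, 8), 194928), -1)) = Mul(392422, Pow(Rational(1558809, 8), -1)) = Mul(392422, Rational(8, 1558809)) = Rational(3139376, 1558809)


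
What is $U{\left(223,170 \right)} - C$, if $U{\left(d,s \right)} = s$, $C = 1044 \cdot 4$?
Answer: $-4006$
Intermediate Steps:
$C = 4176$
$U{\left(223,170 \right)} - C = 170 - 4176 = -4006$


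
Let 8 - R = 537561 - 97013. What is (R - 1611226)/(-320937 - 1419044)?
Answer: 2051766/1739981 ≈ 1.1792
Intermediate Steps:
R = -440540 (R = 8 - (537561 - 97013) = 8 - 1*440548 = 8 - 440548 = -440540)
(R - 1611226)/(-320937 - 1419044) = (-440540 - 1611226)/(-320937 - 1419044) = -2051766/(-1739981) = -2051766*(-1/1739981) = 2051766/1739981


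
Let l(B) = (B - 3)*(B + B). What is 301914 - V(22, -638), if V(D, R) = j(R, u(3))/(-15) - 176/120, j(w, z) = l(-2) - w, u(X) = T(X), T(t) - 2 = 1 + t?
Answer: 905878/3 ≈ 3.0196e+5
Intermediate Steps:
l(B) = 2*B*(-3 + B) (l(B) = (-3 + B)*(2*B) = 2*B*(-3 + B))
T(t) = 3 + t (T(t) = 2 + (1 + t) = 3 + t)
u(X) = 3 + X
j(w, z) = 20 - w (j(w, z) = 2*(-2)*(-3 - 2) - w = 2*(-2)*(-5) - w = 20 - w)
V(D, R) = -14/5 + R/15 (V(D, R) = (20 - R)/(-15) - 176/120 = (20 - R)*(-1/15) - 176*1/120 = (-4/3 + R/15) - 22/15 = -14/5 + R/15)
301914 - V(22, -638) = 301914 - (-14/5 + (1/15)*(-638)) = 301914 - (-14/5 - 638/15) = 301914 - 1*(-136/3) = 301914 + 136/3 = 905878/3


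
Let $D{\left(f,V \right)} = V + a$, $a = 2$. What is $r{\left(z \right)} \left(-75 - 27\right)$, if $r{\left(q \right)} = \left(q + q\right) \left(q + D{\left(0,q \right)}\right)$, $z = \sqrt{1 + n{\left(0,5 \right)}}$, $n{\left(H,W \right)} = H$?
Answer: $-816$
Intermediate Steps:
$D{\left(f,V \right)} = 2 + V$ ($D{\left(f,V \right)} = V + 2 = 2 + V$)
$z = 1$ ($z = \sqrt{1 + 0} = \sqrt{1} = 1$)
$r{\left(q \right)} = 2 q \left(2 + 2 q\right)$ ($r{\left(q \right)} = \left(q + q\right) \left(q + \left(2 + q\right)\right) = 2 q \left(2 + 2 q\right)$)
$r{\left(z \right)} \left(-75 - 27\right) = 4 \cdot 1 \left(1 + 1\right) \left(-75 - 27\right) = 4 \cdot 1 \cdot 2 \left(-102\right) = 8 \left(-102\right) = -816$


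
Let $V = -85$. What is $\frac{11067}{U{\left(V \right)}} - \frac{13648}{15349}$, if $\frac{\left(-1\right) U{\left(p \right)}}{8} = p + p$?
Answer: $\frac{8900359}{1227920} \approx 7.2483$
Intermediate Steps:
$U{\left(p \right)} = - 16 p$ ($U{\left(p \right)} = - 8 \left(p + p\right) = - 8 \cdot 2 p = - 16 p$)
$\frac{11067}{U{\left(V \right)}} - \frac{13648}{15349} = \frac{11067}{\left(-16\right) \left(-85\right)} - \frac{13648}{15349} = \frac{11067}{1360} - \frac{13648}{15349} = 11067 \cdot \frac{1}{1360} - \frac{13648}{15349} = \frac{651}{80} - \frac{13648}{15349} = \frac{8900359}{1227920}$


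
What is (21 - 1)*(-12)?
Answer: -240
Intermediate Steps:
(21 - 1)*(-12) = 20*(-12) = -240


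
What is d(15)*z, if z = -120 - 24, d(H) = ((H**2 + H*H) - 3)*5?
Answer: -321840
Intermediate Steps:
d(H) = -15 + 10*H**2 (d(H) = ((H**2 + H**2) - 3)*5 = (2*H**2 - 3)*5 = (-3 + 2*H**2)*5 = -15 + 10*H**2)
z = -144
d(15)*z = (-15 + 10*15**2)*(-144) = (-15 + 10*225)*(-144) = (-15 + 2250)*(-144) = 2235*(-144) = -321840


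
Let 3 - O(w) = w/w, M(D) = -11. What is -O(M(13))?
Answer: -2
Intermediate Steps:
O(w) = 2 (O(w) = 3 - w/w = 3 - 1*1 = 3 - 1 = 2)
-O(M(13)) = -1*2 = -2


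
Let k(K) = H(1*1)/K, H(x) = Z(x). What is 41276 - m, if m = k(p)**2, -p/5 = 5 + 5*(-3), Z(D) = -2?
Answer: 25797499/625 ≈ 41276.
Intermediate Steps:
p = 50 (p = -5*(5 + 5*(-3)) = -5*(5 - 15) = -5*(-10) = 50)
H(x) = -2
k(K) = -2/K
m = 1/625 (m = (-2/50)**2 = (-2*1/50)**2 = (-1/25)**2 = 1/625 ≈ 0.0016000)
41276 - m = 41276 - 1*1/625 = 41276 - 1/625 = 25797499/625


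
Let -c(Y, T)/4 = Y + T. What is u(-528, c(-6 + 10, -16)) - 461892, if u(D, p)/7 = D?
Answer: -465588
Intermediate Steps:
c(Y, T) = -4*T - 4*Y (c(Y, T) = -4*(Y + T) = -4*(T + Y) = -4*T - 4*Y)
u(D, p) = 7*D
u(-528, c(-6 + 10, -16)) - 461892 = 7*(-528) - 461892 = -3696 - 461892 = -465588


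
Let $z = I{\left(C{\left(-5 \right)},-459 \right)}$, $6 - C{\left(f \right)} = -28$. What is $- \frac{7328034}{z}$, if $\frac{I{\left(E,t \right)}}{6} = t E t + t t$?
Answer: $- \frac{58159}{351135} \approx -0.16563$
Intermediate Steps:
$C{\left(f \right)} = 34$ ($C{\left(f \right)} = 6 - -28 = 6 + 28 = 34$)
$I{\left(E,t \right)} = 6 t^{2} + 6 E t^{2}$ ($I{\left(E,t \right)} = 6 \left(t E t + t t\right) = 6 \left(E t t + t^{2}\right) = 6 \left(E t^{2} + t^{2}\right) = 6 \left(t^{2} + E t^{2}\right) = 6 t^{2} + 6 E t^{2}$)
$z = 44243010$ ($z = 6 \left(-459\right)^{2} \left(1 + 34\right) = 6 \cdot 210681 \cdot 35 = 44243010$)
$- \frac{7328034}{z} = - \frac{7328034}{44243010} = \left(-7328034\right) \frac{1}{44243010} = - \frac{58159}{351135}$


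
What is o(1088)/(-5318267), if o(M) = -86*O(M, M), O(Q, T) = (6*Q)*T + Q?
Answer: 610905472/5318267 ≈ 114.87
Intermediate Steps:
O(Q, T) = Q + 6*Q*T (O(Q, T) = 6*Q*T + Q = Q + 6*Q*T)
o(M) = -86*M*(1 + 6*M)
o(1088)/(-5318267) = -86*1088*(1 + 6*1088)/(-5318267) = -86*1088*(1 + 6528)*(-1/5318267) = -86*1088*6529*(-1/5318267) = -610905472*(-1/5318267) = 610905472/5318267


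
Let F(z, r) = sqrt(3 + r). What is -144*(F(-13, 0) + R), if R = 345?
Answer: -49680 - 144*sqrt(3) ≈ -49929.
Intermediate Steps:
-144*(F(-13, 0) + R) = -144*(sqrt(3 + 0) + 345) = -144*(sqrt(3) + 345) = -144*(345 + sqrt(3)) = -49680 - 144*sqrt(3)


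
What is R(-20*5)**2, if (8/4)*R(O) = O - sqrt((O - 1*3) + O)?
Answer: (100 + I*sqrt(203))**2/4 ≈ 2449.3 + 712.39*I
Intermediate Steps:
R(O) = O/2 - sqrt(-3 + 2*O)/2 (R(O) = (O - sqrt((O - 1*3) + O))/2 = (O - sqrt((O - 3) + O))/2 = (O - sqrt((-3 + O) + O))/2 = (O - sqrt(-3 + 2*O))/2 = O/2 - sqrt(-3 + 2*O)/2)
R(-20*5)**2 = ((-20*5)/2 - sqrt(-3 + 2*(-20*5))/2)**2 = ((-5*20)/2 - sqrt(-3 + 2*(-5*20))/2)**2 = ((1/2)*(-100) - sqrt(-3 + 2*(-100))/2)**2 = (-50 - sqrt(-3 - 200)/2)**2 = (-50 - I*sqrt(203)/2)**2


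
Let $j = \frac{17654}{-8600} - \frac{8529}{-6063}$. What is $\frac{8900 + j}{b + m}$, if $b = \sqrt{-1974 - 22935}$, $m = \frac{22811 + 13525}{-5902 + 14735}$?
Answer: $\frac{48104853274781644}{32753126619099475} - \frac{2666213081422318021 i \sqrt{69}}{393037519429193700} \approx 1.4687 - 56.349 i$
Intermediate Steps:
$j = - \frac{130569}{202100}$ ($j = 17654 \left(- \frac{1}{8600}\right) - - \frac{2843}{2021} = - \frac{8827}{4300} + \frac{2843}{2021} = - \frac{130569}{202100} \approx -0.64606$)
$m = \frac{36336}{8833} \approx 4.1137$
$b = 19 i \sqrt{69}$ ($b = \sqrt{-24909} = 19 i \sqrt{69} \approx 157.83 i$)
$\frac{8900 + j}{b + m} = \frac{8900 - \frac{130569}{202100}}{19 i \sqrt{69} + \frac{36336}{8833}} = \frac{1798559431}{202100 \left(\frac{36336}{8833} + 19 i \sqrt{69}\right)}$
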